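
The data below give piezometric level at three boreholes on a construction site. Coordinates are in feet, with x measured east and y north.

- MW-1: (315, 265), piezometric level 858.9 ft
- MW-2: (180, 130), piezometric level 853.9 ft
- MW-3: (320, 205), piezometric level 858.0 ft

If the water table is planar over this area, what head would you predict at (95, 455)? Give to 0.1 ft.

With h = a·x + b·y + c and MW-1 as origin, the differences give:
  (-135)·a + (-135)·b = -5.0
  5·a + (-60)·b = -0.9
Eliminate b (×(-60) and ×(-135), subtract): 8775·a = 178.50 → a = ∂h/∂x = +0.02034
Back-substitute: b = ∂h/∂y = +0.01670.
h(95, 455) = 858.9 + (+0.02034)·(-220) + (+0.01670)·(190) = 858.9 -4.475 +3.172 = 857.597 ft.

857.6 ft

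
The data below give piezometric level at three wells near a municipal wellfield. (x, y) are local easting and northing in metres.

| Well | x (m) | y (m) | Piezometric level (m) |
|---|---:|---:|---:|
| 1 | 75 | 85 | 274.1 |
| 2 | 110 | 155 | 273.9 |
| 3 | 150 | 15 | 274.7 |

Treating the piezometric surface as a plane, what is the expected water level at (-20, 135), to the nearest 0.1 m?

Three-point gradient (reference 1): Δ to 2 = (35, 70, -0.2), Δ to 3 = (75, -70, +0.6).
∂h/∂x = +0.003636, ∂h/∂y = -0.004675 (det = -7700).
h(-20, 135) = 274.1 + (+0.003636)·(-95) + (-0.004675)·(50) = 274.1 -0.345 -0.234 = 273.521 m.

273.5 m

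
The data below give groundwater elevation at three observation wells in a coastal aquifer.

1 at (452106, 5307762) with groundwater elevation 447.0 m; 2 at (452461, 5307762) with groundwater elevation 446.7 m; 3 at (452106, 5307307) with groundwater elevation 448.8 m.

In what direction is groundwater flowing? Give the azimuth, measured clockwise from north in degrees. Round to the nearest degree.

012°

∂h/∂x = (446.7 − 447.0) / (452461 − 452106) = -0.0008451
∂h/∂y = (448.8 − 447.0) / (5307307 − 5307762) = -0.003956
Flow direction (−∇h) has components (+0.0008451 E, +0.003956 N).
Azimuth = atan2(E, N) = atan2(+0.0008451, +0.003956) = 12.1° ≈ 012°.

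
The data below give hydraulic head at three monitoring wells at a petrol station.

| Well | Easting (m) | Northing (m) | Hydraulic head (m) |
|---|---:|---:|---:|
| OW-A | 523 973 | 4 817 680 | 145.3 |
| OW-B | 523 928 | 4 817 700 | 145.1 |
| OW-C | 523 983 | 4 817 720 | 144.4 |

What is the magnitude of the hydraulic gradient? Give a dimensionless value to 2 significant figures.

0.022

Taking OW-A as reference: OW-B−OW-A = (-45, 20, -0.2); OW-C−OW-A = (10, 40, -0.9).
Determinant of the coordinate differences = (-45)·40 − 10·20 = -2000.
∂h/∂x = [(-0.2)·40 − (-0.9)·20] / -2000 = -0.005000
∂h/∂y = [(-45)·(-0.9) − 10·(-0.2)] / -2000 = -0.02125
|∇h| = √(-0.005000² + -0.02125²) = 0.02183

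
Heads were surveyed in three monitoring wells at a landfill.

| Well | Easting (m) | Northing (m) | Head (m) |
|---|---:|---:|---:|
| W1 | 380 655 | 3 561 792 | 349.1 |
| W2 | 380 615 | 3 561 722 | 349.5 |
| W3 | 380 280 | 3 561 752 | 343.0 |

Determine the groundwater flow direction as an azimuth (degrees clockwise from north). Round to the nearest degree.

With h = a·x + b·y + c and W1 as origin, the differences give:
  (-40)·a + (-70)·b = +0.4
  (-375)·a + (-40)·b = -6.1
Eliminate b (×(-40) and ×(-70), subtract): -24650·a = -443.00 → a = ∂h/∂x = +0.01797
Back-substitute: b = ∂h/∂y = -0.01598.
Flow direction (−∇h) has components (-0.01797 E, +0.01598 N).
Azimuth = atan2(E, N) = atan2(-0.01797, +0.01598) = 311.6° ≈ 312°.

312°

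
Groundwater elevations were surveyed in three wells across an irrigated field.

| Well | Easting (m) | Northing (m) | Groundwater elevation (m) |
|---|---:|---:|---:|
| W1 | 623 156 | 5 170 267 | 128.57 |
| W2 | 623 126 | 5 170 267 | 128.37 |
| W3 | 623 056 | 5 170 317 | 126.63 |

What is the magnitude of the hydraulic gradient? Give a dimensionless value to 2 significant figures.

0.026

Three-point gradient (reference W1): Δ to W2 = (-30, 0, -0.20), Δ to W3 = (-100, 50, -1.94).
∂h/∂x = +0.006667, ∂h/∂y = -0.02547 (det = -1500).
|∇h| = √(0.006667² + -0.02547²) = 0.02633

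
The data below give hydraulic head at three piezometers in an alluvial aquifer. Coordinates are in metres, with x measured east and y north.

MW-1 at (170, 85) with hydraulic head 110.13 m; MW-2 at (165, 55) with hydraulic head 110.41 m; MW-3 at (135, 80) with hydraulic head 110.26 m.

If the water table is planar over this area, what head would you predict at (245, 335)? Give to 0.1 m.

107.7 m

With h = a·x + b·y + c and MW-1 as origin, the differences give:
  (-5)·a + (-30)·b = +0.28
  (-35)·a + (-5)·b = +0.13
Eliminate b (×(-5) and ×(-30), subtract): -1025·a = 2.500 → a = ∂h/∂x = -0.002439
Back-substitute: b = ∂h/∂y = -0.008927.
h(245, 335) = 110.13 + (-0.002439)·(75) + (-0.008927)·(250) = 110.13 -0.183 -2.232 = 107.715 m.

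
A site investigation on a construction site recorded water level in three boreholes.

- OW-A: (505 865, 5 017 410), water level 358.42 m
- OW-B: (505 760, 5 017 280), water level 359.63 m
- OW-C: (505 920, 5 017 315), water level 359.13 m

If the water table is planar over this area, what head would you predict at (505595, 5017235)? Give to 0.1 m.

360.2 m

Taking OW-A as reference: OW-B−OW-A = (-105, -130, +1.21); OW-C−OW-A = (55, -95, +0.71).
Determinant of the coordinate differences = (-105)·(-95) − 55·(-130) = 17125.
∂h/∂x = [(+1.21)·(-95) − (+0.71)·(-130)] / 17125 = -0.001323
∂h/∂y = [(-105)·(+0.71) − 55·(+1.21)] / 17125 = -0.008239
h(505595, 5017235) = 358.42 + (-0.001323)·(-270) + (-0.008239)·(-175) = 358.42 +0.357 +1.442 = 360.219 m.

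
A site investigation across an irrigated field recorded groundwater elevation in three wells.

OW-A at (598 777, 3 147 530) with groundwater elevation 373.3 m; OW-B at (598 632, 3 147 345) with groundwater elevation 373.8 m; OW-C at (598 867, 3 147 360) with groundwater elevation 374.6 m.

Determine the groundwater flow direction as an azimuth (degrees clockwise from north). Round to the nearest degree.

Differences from OW-A: to OW-B (Δx, Δy, Δh) = (-145, -185, +0.5); to OW-C = (90, -170, +1.3).
Determinant of the coordinate differences = (-145)·(-170) − 90·(-185) = 41300.
∂h/∂x = [(+0.5)·(-170) − (+1.3)·(-185)] / 41300 = +0.003765
∂h/∂y = [(-145)·(+1.3) − 90·(+0.5)] / 41300 = -0.005654
Flow direction (−∇h) has components (-0.003765 E, +0.005654 N).
Azimuth = atan2(E, N) = atan2(-0.003765, +0.005654) = 326.3° ≈ 326°.

326°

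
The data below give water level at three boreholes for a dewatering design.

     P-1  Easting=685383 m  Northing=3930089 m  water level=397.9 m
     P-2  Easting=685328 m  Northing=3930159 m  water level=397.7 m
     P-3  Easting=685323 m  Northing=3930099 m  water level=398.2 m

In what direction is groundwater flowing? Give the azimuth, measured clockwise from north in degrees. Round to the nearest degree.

Taking P-1 as reference: P-2−P-1 = (-55, 70, -0.2); P-3−P-1 = (-60, 10, +0.3).
Determinant of the coordinate differences = (-55)·10 − (-60)·70 = 3650.
∂h/∂x = [(-0.2)·10 − (+0.3)·70] / 3650 = -0.006301
∂h/∂y = [(-55)·(+0.3) − (-60)·(-0.2)] / 3650 = -0.007808
Flow direction (−∇h) has components (+0.006301 E, +0.007808 N).
Azimuth = atan2(E, N) = atan2(+0.006301, +0.007808) = 38.9° ≈ 039°.

039°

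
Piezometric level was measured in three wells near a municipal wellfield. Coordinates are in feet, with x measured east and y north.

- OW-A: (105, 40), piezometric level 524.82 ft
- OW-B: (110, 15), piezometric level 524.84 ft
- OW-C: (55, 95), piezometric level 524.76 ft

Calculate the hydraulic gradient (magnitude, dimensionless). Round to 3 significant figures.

0.000827

Differences from OW-A: to OW-B (Δx, Δy, Δh) = (5, -25, +0.02); to OW-C = (-50, 55, -0.06).
Determinant of the coordinate differences = 5·55 − (-50)·(-25) = -975.
∂h/∂x = [(+0.02)·55 − (-0.06)·(-25)] / -975 = +0.0004103
∂h/∂y = [5·(-0.06) − (-50)·(+0.02)] / -975 = -0.0007179
|∇h| = √(0.0004103² + -0.0007179²) = 0.0008269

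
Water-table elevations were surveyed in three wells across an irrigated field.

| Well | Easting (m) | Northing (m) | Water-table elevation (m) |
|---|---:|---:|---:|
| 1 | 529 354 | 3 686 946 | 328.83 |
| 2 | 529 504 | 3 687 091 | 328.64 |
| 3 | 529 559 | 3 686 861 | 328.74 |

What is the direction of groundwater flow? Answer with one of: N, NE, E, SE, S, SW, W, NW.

NE

With h = a·x + b·y + c and 1 as origin, the differences give:
  150·a + 145·b = -0.19
  205·a + (-85)·b = -0.09
Eliminate b (×(-85) and ×145, subtract): -42475·a = 29.200 → a = ∂h/∂x = -0.0006875
Back-substitute: b = ∂h/∂y = -0.0005992.
Flow = −∇h = (+0.0006875 east, +0.0005992 north), which points northeast.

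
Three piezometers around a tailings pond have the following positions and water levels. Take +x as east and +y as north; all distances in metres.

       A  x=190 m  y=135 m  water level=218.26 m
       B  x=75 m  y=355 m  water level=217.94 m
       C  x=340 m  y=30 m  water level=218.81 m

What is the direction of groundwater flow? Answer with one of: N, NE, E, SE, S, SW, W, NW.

With h = a·x + b·y + c and A as origin, the differences give:
  (-115)·a + 220·b = -0.32
  150·a + (-105)·b = +0.55
Eliminate b (×(-105) and ×220, subtract): -20925·a = -87.400 → a = ∂h/∂x = +0.004177
Back-substitute: b = ∂h/∂y = +0.0007288.
Flow = −∇h = (-0.004177 east, -0.0007288 north), which points west.

W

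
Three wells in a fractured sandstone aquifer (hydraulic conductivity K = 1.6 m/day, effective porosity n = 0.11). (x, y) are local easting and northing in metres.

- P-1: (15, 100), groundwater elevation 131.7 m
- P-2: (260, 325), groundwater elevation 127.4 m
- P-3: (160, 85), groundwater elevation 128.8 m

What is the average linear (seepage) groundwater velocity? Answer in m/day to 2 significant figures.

0.29 m/day

Taking P-1 as reference: P-2−P-1 = (245, 225, -4.3); P-3−P-1 = (145, -15, -2.9).
Solve a·Δx + b·Δy = Δh: det = 245·(-15) − 145·225 = -36300.
∂h/∂x = [(-4.3)·(-15) − (-2.9)·225] / -36300 = -0.01975
∂h/∂y = [245·(-2.9) − 145·(-4.3)] / -36300 = +0.002397
|∇h| = √(-0.01975² + 0.002397²) = 0.01989
Seepage velocity v = K·i/n = 1.6 × 0.01989 / 0.11 = 0.2893 m/day.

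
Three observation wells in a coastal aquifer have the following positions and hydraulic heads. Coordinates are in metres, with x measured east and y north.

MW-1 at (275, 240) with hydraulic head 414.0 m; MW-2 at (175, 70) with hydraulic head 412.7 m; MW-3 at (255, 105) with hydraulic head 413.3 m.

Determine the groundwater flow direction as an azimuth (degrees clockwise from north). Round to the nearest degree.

Differences from MW-1: to MW-2 (Δx, Δy, Δh) = (-100, -170, -1.3); to MW-3 = (-20, -135, -0.7).
Solve a·Δx + b·Δy = Δh: det = (-100)·(-135) − (-20)·(-170) = 10100.
∂h/∂x = [(-1.3)·(-135) − (-0.7)·(-170)] / 10100 = +0.005594
∂h/∂y = [(-100)·(-0.7) − (-20)·(-1.3)] / 10100 = +0.004356
Flow direction (−∇h) has components (-0.005594 E, -0.004356 N).
Azimuth = atan2(E, N) = atan2(-0.005594, -0.004356) = 232.1° ≈ 232°.

232°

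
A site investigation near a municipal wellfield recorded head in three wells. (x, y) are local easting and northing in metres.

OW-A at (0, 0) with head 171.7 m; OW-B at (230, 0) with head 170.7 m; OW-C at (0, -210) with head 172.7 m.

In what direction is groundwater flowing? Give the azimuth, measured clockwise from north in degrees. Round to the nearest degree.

042°

∂h/∂x = (170.7 − 171.7) / (230 − 0) = -0.004348
∂h/∂y = (172.7 − 171.7) / (-210 − 0) = -0.004762
Flow direction (−∇h) has components (+0.004348 E, +0.004762 N).
Azimuth = atan2(E, N) = atan2(+0.004348, +0.004762) = 42.4° ≈ 042°.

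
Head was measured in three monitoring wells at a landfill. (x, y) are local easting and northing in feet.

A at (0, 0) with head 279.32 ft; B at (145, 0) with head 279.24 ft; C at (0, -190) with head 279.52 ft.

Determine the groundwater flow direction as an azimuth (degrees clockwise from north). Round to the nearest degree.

028°

∂h/∂x = (279.24 − 279.32) / (145 − 0) = -0.0005517
∂h/∂y = (279.52 − 279.32) / (-190 − 0) = -0.001053
Flow direction (−∇h) has components (+0.0005517 E, +0.001053 N).
Azimuth = atan2(E, N) = atan2(+0.0005517, +0.001053) = 27.7° ≈ 028°.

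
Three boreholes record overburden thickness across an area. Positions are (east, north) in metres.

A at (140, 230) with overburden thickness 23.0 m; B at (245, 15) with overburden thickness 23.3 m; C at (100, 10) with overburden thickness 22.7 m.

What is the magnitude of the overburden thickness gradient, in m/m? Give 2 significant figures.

0.0042 m/m

Taking A as reference: B−A = (105, -215, +0.3); C−A = (-40, -220, -0.3).
Determinant of the coordinate differences = 105·(-220) − (-40)·(-215) = -31700.
∂d/∂x = [(+0.3)·(-220) − (-0.3)·(-215)] / -31700 = +0.004117
∂d/∂y = [105·(-0.3) − (-40)·(+0.3)] / -31700 = +0.0006151
|∇f| = √(0.004117² + 0.0006151²) = 0.004163 m/m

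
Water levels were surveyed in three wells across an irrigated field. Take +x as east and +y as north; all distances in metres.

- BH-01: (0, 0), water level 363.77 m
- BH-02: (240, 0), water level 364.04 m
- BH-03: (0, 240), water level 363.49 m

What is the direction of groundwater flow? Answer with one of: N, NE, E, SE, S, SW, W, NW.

∂h/∂x = (364.04 − 363.77) / (240 − 0) = +0.001125
∂h/∂y = (363.49 − 363.77) / (240 − 0) = -0.001167
Flow = −∇h = (-0.001125 east, +0.001167 north), which points northwest.

NW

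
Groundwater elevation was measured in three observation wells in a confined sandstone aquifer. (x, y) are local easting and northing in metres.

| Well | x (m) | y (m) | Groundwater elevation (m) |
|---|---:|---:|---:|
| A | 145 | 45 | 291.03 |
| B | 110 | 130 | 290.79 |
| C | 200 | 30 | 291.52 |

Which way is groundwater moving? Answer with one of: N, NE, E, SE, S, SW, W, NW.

W

Differences from A: to B (Δx, Δy, Δh) = (-35, 85, -0.24); to C = (55, -15, +0.49).
Solve a·Δx + b·Δy = Δh: det = (-35)·(-15) − 55·85 = -4150.
∂h/∂x = [(-0.24)·(-15) − (+0.49)·85] / -4150 = +0.009169
∂h/∂y = [(-35)·(+0.49) − 55·(-0.24)] / -4150 = +0.0009518
Flow = −∇h = (-0.009169 east, -0.0009518 north), which points west.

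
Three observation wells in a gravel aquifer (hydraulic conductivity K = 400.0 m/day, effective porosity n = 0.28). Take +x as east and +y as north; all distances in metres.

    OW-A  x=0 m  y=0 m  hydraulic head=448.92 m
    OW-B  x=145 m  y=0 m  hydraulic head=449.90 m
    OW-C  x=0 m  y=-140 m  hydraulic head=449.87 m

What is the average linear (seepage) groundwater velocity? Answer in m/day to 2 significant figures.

∂h/∂x = (449.90 − 448.92) / (145 − 0) = +0.006759
∂h/∂y = (449.87 − 448.92) / (-140 − 0) = -0.006786
|∇h| = √(0.006759² + -0.006786²) = 0.009578
Seepage velocity v = K·i/n = 400.0 × 0.009578 / 0.28 = 13.68 m/day.

14 m/day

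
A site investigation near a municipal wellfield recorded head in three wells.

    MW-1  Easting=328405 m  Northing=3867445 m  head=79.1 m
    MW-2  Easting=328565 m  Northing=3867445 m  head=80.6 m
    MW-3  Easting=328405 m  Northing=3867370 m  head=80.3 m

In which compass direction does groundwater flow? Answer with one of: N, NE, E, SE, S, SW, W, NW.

∂h/∂x = (80.6 − 79.1) / (328565 − 328405) = +0.009375
∂h/∂y = (80.3 − 79.1) / (3867370 − 3867445) = -0.01600
Flow = −∇h = (-0.009375 east, +0.01600 north), which points northwest.

NW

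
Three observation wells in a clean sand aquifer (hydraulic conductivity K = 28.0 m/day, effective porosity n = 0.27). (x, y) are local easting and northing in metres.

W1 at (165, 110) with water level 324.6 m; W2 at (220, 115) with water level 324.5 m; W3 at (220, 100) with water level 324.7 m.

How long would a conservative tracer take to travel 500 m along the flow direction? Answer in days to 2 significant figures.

360 days

Differences from W1: to W2 (Δx, Δy, Δh) = (55, 5, -0.1); to W3 = (55, -10, +0.1).
Solve a·Δx + b·Δy = Δh: det = 55·(-10) − 55·5 = -825.
∂h/∂x = [(-0.1)·(-10) − (+0.1)·5] / -825 = -0.0006061
∂h/∂y = [55·(+0.1) − 55·(-0.1)] / -825 = -0.01333
|∇h| = √(-0.0006061² + -0.01333²) = 0.01334
Seepage velocity v = K·i/n = 28.0 × 0.01334 / 0.27 = 1.383 m/day.
t = 500 / 1.383 = 361.5 days.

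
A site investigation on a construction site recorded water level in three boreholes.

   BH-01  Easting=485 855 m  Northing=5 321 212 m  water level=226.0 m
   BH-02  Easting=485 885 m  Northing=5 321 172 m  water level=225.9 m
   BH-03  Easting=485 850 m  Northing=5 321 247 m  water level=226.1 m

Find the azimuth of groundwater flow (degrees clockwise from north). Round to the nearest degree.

191°

With h = a·x + b·y + c and BH-01 as origin, the differences give:
  30·a + (-40)·b = -0.1
  (-5)·a + 35·b = +0.1
Eliminate b (×35 and ×(-40), subtract): 850·a = 0.50 → a = ∂h/∂x = +0.0005882
Back-substitute: b = ∂h/∂y = +0.002941.
Flow direction (−∇h) has components (-0.0005882 E, -0.002941 N).
Azimuth = atan2(E, N) = atan2(-0.0005882, -0.002941) = 191.3° ≈ 191°.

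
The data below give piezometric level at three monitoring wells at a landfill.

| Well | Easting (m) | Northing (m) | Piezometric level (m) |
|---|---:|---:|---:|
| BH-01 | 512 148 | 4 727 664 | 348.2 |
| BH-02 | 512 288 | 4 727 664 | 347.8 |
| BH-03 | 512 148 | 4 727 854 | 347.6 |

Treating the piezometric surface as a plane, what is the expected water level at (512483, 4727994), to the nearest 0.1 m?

∂h/∂x = (347.8 − 348.2) / (512288 − 512148) = -0.002857
∂h/∂y = (347.6 − 348.2) / (4727854 − 4727664) = -0.003158
h(512483, 4727994) = 348.2 + (-0.002857)·(335) + (-0.003158)·(330) = 348.2 -0.957 -1.042 = 346.201 m.

346.2 m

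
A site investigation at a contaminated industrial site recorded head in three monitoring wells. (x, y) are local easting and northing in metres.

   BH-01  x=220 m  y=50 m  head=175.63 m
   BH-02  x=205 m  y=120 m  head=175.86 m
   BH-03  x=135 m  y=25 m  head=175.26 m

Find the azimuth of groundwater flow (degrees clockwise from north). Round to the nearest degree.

219°

Three-point gradient (reference BH-01): Δ to BH-02 = (-15, 70, +0.23), Δ to BH-03 = (-85, -25, -0.37).
∂h/∂x = +0.003186, ∂h/∂y = +0.003968 (det = 6325).
Flow direction (−∇h) has components (-0.003186 E, -0.003968 N).
Azimuth = atan2(E, N) = atan2(-0.003186, -0.003968) = 218.8° ≈ 219°.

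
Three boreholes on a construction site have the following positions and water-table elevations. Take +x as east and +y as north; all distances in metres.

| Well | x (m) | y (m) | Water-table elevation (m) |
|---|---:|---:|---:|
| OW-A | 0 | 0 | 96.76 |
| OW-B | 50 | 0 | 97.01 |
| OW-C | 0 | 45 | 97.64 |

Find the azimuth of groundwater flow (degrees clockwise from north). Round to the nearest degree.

194°

∂h/∂x = (97.01 − 96.76) / (50 − 0) = +0.005000
∂h/∂y = (97.64 − 96.76) / (45 − 0) = +0.01956
Flow direction (−∇h) has components (-0.005000 E, -0.01956 N).
Azimuth = atan2(E, N) = atan2(-0.005000, -0.01956) = 194.3° ≈ 194°.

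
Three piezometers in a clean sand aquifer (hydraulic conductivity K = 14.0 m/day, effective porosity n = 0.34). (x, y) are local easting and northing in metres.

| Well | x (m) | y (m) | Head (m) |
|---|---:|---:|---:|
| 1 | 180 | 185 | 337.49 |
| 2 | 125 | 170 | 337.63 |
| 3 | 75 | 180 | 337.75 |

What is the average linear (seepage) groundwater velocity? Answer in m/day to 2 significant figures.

0.10 m/day

Taking 1 as reference: 2−1 = (-55, -15, +0.14); 3−1 = (-105, -5, +0.26).
Determinant of the coordinate differences = (-55)·(-5) − (-105)·(-15) = -1300.
∂h/∂x = [(+0.14)·(-5) − (+0.26)·(-15)] / -1300 = -0.002462
∂h/∂y = [(-55)·(+0.26) − (-105)·(+0.14)] / -1300 = -0.0003077
|∇h| = √(-0.002462² + -0.0003077²) = 0.002481
Seepage velocity v = K·i/n = 14.0 × 0.002481 / 0.34 = 0.1022 m/day.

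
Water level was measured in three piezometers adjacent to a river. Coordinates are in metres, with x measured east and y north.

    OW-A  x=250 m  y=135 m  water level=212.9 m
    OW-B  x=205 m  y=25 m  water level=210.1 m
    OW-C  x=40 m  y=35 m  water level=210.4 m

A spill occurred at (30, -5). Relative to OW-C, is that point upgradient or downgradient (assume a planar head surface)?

downgradient

Differences from OW-A: to OW-B (Δx, Δy, Δh) = (-45, -110, -2.8); to OW-C = (-210, -100, -2.5).
Determinant of the coordinate differences = (-45)·(-100) − (-210)·(-110) = -18600.
∂h/∂x = [(-2.8)·(-100) − (-2.5)·(-110)] / -18600 = -0.0002688
∂h/∂y = [(-45)·(-2.5) − (-210)·(-2.8)] / -18600 = +0.02556
Head at (30, -5) = 212.9 + (-0.0002688)·(-220) + (+0.02556)·(-140) = 209.38 m.
That is lower than the 210.4 m at OW-C, so the point is downgradient.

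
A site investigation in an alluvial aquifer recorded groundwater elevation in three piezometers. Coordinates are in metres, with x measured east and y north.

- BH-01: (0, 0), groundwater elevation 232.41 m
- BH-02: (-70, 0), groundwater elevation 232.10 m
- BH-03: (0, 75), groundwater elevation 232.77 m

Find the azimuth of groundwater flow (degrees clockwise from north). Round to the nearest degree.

∂h/∂x = (232.10 − 232.41) / (-70 − 0) = +0.004429
∂h/∂y = (232.77 − 232.41) / (75 − 0) = +0.004800
Flow direction (−∇h) has components (-0.004429 E, -0.004800 N).
Azimuth = atan2(E, N) = atan2(-0.004429, -0.004800) = 222.7° ≈ 223°.

223°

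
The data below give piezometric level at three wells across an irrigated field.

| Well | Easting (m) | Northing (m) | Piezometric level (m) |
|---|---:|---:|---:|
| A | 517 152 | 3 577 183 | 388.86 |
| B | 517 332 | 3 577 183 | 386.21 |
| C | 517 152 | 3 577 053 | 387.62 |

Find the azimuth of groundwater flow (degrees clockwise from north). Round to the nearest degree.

∂h/∂x = (386.21 − 388.86) / (517332 − 517152) = -0.01472
∂h/∂y = (387.62 − 388.86) / (3577053 − 3577183) = +0.009538
Flow direction (−∇h) has components (+0.01472 E, -0.009538 N).
Azimuth = atan2(E, N) = atan2(+0.01472, -0.009538) = 122.9° ≈ 123°.

123°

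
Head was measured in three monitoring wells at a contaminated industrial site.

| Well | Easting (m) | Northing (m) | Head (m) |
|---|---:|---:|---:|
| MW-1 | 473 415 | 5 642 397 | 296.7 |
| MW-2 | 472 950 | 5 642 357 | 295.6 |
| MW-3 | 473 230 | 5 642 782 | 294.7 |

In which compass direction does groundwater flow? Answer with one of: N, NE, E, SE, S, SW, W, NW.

With h = a·x + b·y + c and MW-1 as origin, the differences give:
  (-465)·a + (-40)·b = -1.1
  (-185)·a + 385·b = -2.0
Eliminate b (×385 and ×(-40), subtract): -186425·a = -503.50 → a = ∂h/∂x = +0.002701
Back-substitute: b = ∂h/∂y = -0.003897.
Flow = −∇h = (-0.002701 east, +0.003897 north), which points northwest.

NW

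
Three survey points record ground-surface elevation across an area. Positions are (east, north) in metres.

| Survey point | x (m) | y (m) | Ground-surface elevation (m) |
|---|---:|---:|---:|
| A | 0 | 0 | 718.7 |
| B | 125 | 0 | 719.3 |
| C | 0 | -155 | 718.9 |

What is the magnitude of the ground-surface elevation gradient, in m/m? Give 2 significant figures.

∂z/∂x = (719.3 − 718.7) / (125 − 0) = +0.004800
∂z/∂y = (718.9 − 718.7) / (-155 − 0) = -0.001290
|∇f| = √(0.004800² + -0.001290²) = 0.00497 m/m

0.0050 m/m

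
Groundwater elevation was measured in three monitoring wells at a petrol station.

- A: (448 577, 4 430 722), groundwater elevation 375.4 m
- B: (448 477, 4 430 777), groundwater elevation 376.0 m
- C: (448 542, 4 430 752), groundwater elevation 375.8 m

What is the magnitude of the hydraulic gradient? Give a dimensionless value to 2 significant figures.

Differences from A: to B (Δx, Δy, Δh) = (-100, 55, +0.6); to C = (-35, 30, +0.4).
Determinant of the coordinate differences = (-100)·30 − (-35)·55 = -1075.
∂h/∂x = [(+0.6)·30 − (+0.4)·55] / -1075 = +0.003721
∂h/∂y = [(-100)·(+0.4) − (-35)·(+0.6)] / -1075 = +0.01767
|∇h| = √(0.003721² + 0.01767²) = 0.01806

0.018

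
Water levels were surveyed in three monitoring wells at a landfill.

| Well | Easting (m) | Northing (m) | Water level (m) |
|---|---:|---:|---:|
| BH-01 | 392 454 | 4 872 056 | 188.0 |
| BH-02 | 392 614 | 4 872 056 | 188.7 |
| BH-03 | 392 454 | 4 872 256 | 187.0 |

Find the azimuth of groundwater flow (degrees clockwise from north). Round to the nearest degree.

319°

∂h/∂x = (188.7 − 188.0) / (392614 − 392454) = +0.004375
∂h/∂y = (187.0 − 188.0) / (4872256 − 4872056) = -0.005000
Flow direction (−∇h) has components (-0.004375 E, +0.005000 N).
Azimuth = atan2(E, N) = atan2(-0.004375, +0.005000) = 318.8° ≈ 319°.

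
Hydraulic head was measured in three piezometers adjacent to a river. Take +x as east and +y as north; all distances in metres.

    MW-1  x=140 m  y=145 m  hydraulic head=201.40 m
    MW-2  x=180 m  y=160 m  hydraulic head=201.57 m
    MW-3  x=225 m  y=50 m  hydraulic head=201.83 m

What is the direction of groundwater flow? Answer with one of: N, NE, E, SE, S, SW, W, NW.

W

With h = a·x + b·y + c and MW-1 as origin, the differences give:
  40·a + 15·b = +0.17
  85·a + (-95)·b = +0.43
Eliminate b (×(-95) and ×15, subtract): -5075·a = -22.600 → a = ∂h/∂x = +0.004453
Back-substitute: b = ∂h/∂y = -0.0005419.
Flow = −∇h = (-0.004453 east, +0.0005419 north), which points west.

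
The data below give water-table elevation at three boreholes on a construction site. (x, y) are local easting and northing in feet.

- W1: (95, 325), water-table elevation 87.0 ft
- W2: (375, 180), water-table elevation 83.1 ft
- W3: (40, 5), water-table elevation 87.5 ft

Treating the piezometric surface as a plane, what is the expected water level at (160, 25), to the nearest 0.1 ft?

85.9 ft

Differences from W1: to W2 (Δx, Δy, Δh) = (280, -145, -3.9); to W3 = (-55, -320, +0.5).
Determinant of the coordinate differences = 280·(-320) − (-55)·(-145) = -97575.
∂h/∂x = [(-3.9)·(-320) − (+0.5)·(-145)] / -97575 = -0.01353
∂h/∂y = [280·(+0.5) − (-55)·(-3.9)] / -97575 = +0.0007635
h(160, 25) = 87.0 + (-0.01353)·(65) + (+0.0007635)·(-300) = 87.0 -0.880 -0.229 = 85.891 ft.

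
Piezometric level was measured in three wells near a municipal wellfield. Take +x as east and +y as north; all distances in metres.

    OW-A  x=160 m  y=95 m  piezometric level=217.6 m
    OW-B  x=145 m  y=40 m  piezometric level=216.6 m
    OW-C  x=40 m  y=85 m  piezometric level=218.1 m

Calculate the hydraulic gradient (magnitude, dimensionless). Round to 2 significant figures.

0.021

Differences from OW-A: to OW-B (Δx, Δy, Δh) = (-15, -55, -1.0); to OW-C = (-120, -10, +0.5).
Determinant of the coordinate differences = (-15)·(-10) − (-120)·(-55) = -6450.
∂h/∂x = [(-1.0)·(-10) − (+0.5)·(-55)] / -6450 = -0.005814
∂h/∂y = [(-15)·(+0.5) − (-120)·(-1.0)] / -6450 = +0.01977
|∇h| = √(-0.005814² + 0.01977²) = 0.02061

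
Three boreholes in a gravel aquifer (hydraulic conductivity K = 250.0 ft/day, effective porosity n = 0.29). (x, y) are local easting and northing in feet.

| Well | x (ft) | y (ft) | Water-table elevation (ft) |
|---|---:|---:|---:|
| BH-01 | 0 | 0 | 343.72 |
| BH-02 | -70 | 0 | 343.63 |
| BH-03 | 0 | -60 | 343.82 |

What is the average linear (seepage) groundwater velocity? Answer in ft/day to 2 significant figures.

∂h/∂x = (343.63 − 343.72) / (-70 − 0) = +0.001286
∂h/∂y = (343.82 − 343.72) / (-60 − 0) = -0.001667
|∇h| = √(0.001286² + -0.001667²) = 0.002105
Seepage velocity v = K·i/n = 250.0 × 0.002105 / 0.29 = 1.815 ft/day.

1.8 ft/day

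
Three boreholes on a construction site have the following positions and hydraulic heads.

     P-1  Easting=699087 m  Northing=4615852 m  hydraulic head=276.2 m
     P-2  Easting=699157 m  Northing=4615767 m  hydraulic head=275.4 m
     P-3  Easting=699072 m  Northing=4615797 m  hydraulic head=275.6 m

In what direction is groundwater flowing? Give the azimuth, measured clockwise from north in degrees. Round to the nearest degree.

187°

Differences from P-1: to P-2 (Δx, Δy, Δh) = (70, -85, -0.8); to P-3 = (-15, -55, -0.6).
Determinant of the coordinate differences = 70·(-55) − (-15)·(-85) = -5125.
∂h/∂x = [(-0.8)·(-55) − (-0.6)·(-85)] / -5125 = +0.001366
∂h/∂y = [70·(-0.6) − (-15)·(-0.8)] / -5125 = +0.01054
Flow direction (−∇h) has components (-0.001366 E, -0.01054 N).
Azimuth = atan2(E, N) = atan2(-0.001366, -0.01054) = 187.4° ≈ 187°.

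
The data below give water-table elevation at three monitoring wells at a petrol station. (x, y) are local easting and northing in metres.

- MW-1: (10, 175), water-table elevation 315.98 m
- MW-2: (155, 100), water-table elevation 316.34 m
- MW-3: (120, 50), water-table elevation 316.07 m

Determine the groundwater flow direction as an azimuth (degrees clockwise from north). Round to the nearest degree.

With h = a·x + b·y + c and MW-1 as origin, the differences give:
  145·a + (-75)·b = +0.36
  110·a + (-125)·b = +0.09
Eliminate b (×(-125) and ×(-75), subtract): -9875·a = -38.250 → a = ∂h/∂x = +0.003873
Back-substitute: b = ∂h/∂y = +0.002689.
Flow direction (−∇h) has components (-0.003873 E, -0.002689 N).
Azimuth = atan2(E, N) = atan2(-0.003873, -0.002689) = 235.2° ≈ 235°.

235°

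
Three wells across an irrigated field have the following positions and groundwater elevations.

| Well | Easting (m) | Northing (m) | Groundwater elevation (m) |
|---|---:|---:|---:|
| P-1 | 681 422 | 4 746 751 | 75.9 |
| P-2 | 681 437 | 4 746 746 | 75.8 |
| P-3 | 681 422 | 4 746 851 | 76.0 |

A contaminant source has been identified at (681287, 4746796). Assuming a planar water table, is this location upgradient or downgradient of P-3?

Differences from P-1: to P-2 (Δx, Δy, Δh) = (15, -5, -0.1); to P-3 = (0, 100, +0.1).
Determinant of the coordinate differences = 15·100 − 0·(-5) = 1500.
∂h/∂x = [(-0.1)·100 − (+0.1)·(-5)] / 1500 = -0.006333
∂h/∂y = [15·(+0.1) − 0·(-0.1)] / 1500 = +0.0010000
Head at (681287, 4746796) = 75.9 + (-0.006333)·(-135) + (+0.0010000)·(45) = 76.80 m.
That is higher than the 76.0 m at P-3, so the point is upgradient.

upgradient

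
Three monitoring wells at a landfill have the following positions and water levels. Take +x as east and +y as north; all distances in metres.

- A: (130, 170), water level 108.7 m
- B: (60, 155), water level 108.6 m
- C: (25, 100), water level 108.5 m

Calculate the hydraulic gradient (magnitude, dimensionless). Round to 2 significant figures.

With h = a·x + b·y + c and A as origin, the differences give:
  (-70)·a + (-15)·b = -0.1
  (-105)·a + (-70)·b = -0.2
Eliminate b (×(-70) and ×(-15), subtract): 3325·a = 4.00 → a = ∂h/∂x = +0.001203
Back-substitute: b = ∂h/∂y = +0.001053.
|∇h| = √(0.001203² + 0.001053²) = 0.001599

0.0016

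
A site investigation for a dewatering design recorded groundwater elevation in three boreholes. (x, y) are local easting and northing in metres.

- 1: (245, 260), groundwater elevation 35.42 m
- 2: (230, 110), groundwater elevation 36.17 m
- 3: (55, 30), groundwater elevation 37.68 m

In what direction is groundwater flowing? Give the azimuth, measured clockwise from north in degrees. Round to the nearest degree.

057°

With h = a·x + b·y + c and 1 as origin, the differences give:
  (-15)·a + (-150)·b = +0.75
  (-190)·a + (-230)·b = +2.26
Eliminate b (×(-230) and ×(-150), subtract): -25050·a = 166.500 → a = ∂h/∂x = -0.006647
Back-substitute: b = ∂h/∂y = -0.004335.
Flow direction (−∇h) has components (+0.006647 E, +0.004335 N).
Azimuth = atan2(E, N) = atan2(+0.006647, +0.004335) = 56.9° ≈ 057°.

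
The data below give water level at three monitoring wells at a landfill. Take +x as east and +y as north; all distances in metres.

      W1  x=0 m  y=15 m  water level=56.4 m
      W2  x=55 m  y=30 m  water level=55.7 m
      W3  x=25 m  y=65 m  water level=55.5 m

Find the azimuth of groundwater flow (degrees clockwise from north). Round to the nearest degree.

034°

With h = a·x + b·y + c and W1 as origin, the differences give:
  55·a + 15·b = -0.7
  25·a + 50·b = -0.9
Eliminate b (×50 and ×15, subtract): 2375·a = -21.50 → a = ∂h/∂x = -0.009053
Back-substitute: b = ∂h/∂y = -0.01347.
Flow direction (−∇h) has components (+0.009053 E, +0.01347 N).
Azimuth = atan2(E, N) = atan2(+0.009053, +0.01347) = 33.9° ≈ 034°.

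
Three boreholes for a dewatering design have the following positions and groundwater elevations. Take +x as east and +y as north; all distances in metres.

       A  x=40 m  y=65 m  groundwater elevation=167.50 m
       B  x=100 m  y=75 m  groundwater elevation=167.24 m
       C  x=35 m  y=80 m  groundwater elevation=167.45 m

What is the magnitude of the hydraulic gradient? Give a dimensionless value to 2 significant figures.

Taking A as reference: B−A = (60, 10, -0.26); C−A = (-5, 15, -0.05).
Determinant of the coordinate differences = 60·15 − (-5)·10 = 950.
∂h/∂x = [(-0.26)·15 − (-0.05)·10] / 950 = -0.003579
∂h/∂y = [60·(-0.05) − (-5)·(-0.26)] / 950 = -0.004526
|∇h| = √(-0.003579² + -0.004526²) = 0.00577

0.0058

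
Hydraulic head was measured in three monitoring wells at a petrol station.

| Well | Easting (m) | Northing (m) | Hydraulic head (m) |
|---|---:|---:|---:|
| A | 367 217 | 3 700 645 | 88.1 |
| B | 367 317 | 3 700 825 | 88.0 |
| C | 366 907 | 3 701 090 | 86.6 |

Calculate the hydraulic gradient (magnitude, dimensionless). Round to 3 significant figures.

0.00288

Taking A as reference: B−A = (100, 180, -0.1); C−A = (-310, 445, -1.5).
Determinant of the coordinate differences = 100·445 − (-310)·180 = 100300.
∂h/∂x = [(-0.1)·445 − (-1.5)·180] / 100300 = +0.002248
∂h/∂y = [100·(-1.5) − (-310)·(-0.1)] / 100300 = -0.001805
|∇h| = √(0.002248² + -0.001805²) = 0.002883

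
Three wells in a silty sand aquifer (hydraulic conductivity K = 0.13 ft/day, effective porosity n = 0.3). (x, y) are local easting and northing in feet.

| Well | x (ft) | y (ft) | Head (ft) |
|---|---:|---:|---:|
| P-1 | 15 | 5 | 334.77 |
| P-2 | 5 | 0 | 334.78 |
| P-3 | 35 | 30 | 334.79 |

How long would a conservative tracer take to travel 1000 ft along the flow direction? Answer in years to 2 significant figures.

1800 years

Taking P-1 as reference: P-2−P-1 = (-10, -5, +0.01); P-3−P-1 = (20, 25, +0.02).
Solve a·Δx + b·Δy = Δh: det = (-10)·25 − 20·(-5) = -150.
∂h/∂x = [(+0.01)·25 − (+0.02)·(-5)] / -150 = -0.002333
∂h/∂y = [(-10)·(+0.02) − 20·(+0.01)] / -150 = +0.002667
|∇h| = √(-0.002333² + 0.002667²) = 0.003543
Seepage velocity v = K·i/n = 0.13 × 0.003543 / 0.3 = 0.001535 ft/day.
t = 1000 / 0.001535 = 6.515e+05 days = 1.78e+03 years.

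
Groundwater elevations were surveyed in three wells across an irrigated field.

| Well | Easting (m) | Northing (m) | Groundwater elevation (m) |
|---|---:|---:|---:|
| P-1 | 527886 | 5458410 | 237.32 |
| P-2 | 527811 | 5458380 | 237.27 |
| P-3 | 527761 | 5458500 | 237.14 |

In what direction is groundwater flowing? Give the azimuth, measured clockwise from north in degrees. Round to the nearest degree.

Differences from P-1: to P-2 (Δx, Δy, Δh) = (-75, -30, -0.05); to P-3 = (-125, 90, -0.18).
Determinant of the coordinate differences = (-75)·90 − (-125)·(-30) = -10500.
∂h/∂x = [(-0.05)·90 − (-0.18)·(-30)] / -10500 = +0.0009429
∂h/∂y = [(-75)·(-0.18) − (-125)·(-0.05)] / -10500 = -0.0006905
Flow direction (−∇h) has components (-0.0009429 E, +0.0006905 N).
Azimuth = atan2(E, N) = atan2(-0.0009429, +0.0006905) = 306.2° ≈ 306°.

306°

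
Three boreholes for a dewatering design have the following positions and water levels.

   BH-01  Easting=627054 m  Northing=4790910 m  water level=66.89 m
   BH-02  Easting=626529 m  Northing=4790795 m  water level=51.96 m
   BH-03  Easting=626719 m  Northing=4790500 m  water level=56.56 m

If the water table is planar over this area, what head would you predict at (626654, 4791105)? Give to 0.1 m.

56.2 m

Three-point gradient (reference BH-01): Δ to BH-02 = (-525, -115, -14.93), Δ to BH-03 = (-335, -410, -10.33).
∂h/∂x = +0.02792, ∂h/∂y = +0.002386 (det = 176725).
h(626654, 4791105) = 66.89 + (+0.02792)·(-400) + (+0.002386)·(195) = 66.89 -11.166 +0.465 = 56.189 m.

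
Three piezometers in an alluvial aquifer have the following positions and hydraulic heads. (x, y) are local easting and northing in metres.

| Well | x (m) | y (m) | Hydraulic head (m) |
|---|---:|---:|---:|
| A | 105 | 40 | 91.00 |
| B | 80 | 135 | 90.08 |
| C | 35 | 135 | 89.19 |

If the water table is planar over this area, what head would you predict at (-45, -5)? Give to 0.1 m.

88.2 m

Differences from A: to B (Δx, Δy, Δh) = (-25, 95, -0.92); to C = (-70, 95, -1.81).
Determinant of the coordinate differences = (-25)·95 − (-70)·95 = 4275.
∂h/∂x = [(-0.92)·95 − (-1.81)·95] / 4275 = +0.01978
∂h/∂y = [(-25)·(-1.81) − (-70)·(-0.92)] / 4275 = -0.004480
h(-45, -5) = 91.00 + (+0.01978)·(-150) + (-0.004480)·(-45) = 91.00 -2.967 +0.202 = 88.235 m.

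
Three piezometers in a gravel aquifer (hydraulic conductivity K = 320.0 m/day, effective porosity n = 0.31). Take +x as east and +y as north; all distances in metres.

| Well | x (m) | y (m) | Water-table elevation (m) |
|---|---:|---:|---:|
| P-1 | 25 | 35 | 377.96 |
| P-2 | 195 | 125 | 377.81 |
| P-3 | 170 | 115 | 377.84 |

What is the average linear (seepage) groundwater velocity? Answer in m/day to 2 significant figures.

With h = a·x + b·y + c and P-1 as origin, the differences give:
  170·a + 90·b = -0.15
  145·a + 80·b = -0.12
Eliminate b (×80 and ×90, subtract): 550·a = -1.200 → a = ∂h/∂x = -0.002182
Back-substitute: b = ∂h/∂y = +0.002455.
|∇h| = √(-0.002182² + 0.002455²) = 0.003285
Seepage velocity v = K·i/n = 320.0 × 0.003285 / 0.31 = 3.391 m/day.

3.4 m/day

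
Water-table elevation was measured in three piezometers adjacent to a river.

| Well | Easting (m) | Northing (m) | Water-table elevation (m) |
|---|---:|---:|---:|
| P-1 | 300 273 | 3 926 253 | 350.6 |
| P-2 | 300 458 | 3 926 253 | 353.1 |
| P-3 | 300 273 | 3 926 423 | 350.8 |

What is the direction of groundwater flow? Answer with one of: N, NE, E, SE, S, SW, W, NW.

W

∂h/∂x = (353.1 − 350.6) / (300458 − 300273) = +0.01351
∂h/∂y = (350.8 − 350.6) / (3926423 − 3926253) = +0.001176
Flow = −∇h = (-0.01351 east, -0.001176 north), which points west.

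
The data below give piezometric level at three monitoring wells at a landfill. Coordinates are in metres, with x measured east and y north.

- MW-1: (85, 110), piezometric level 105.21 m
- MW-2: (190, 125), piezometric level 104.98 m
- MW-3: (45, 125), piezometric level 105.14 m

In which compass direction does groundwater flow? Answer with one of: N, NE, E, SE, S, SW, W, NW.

N

Three-point gradient (reference MW-1): Δ to MW-2 = (105, 15, -0.23), Δ to MW-3 = (-40, 15, -0.07).
∂h/∂x = -0.001103, ∂h/∂y = -0.007609 (det = 2175).
Flow = −∇h = (+0.001103 east, +0.007609 north), which points north.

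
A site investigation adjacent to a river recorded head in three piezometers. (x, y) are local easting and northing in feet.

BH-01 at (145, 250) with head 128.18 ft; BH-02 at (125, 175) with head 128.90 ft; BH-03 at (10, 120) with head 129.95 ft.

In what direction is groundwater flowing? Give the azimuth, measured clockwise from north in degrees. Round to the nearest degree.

032°

Three-point gradient (reference BH-01): Δ to BH-02 = (-20, -75, +0.72), Δ to BH-03 = (-135, -130, +1.77).
∂h/∂x = -0.005203, ∂h/∂y = -0.008213 (det = -7525).
Flow direction (−∇h) has components (+0.005203 E, +0.008213 N).
Azimuth = atan2(E, N) = atan2(+0.005203, +0.008213) = 32.4° ≈ 032°.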